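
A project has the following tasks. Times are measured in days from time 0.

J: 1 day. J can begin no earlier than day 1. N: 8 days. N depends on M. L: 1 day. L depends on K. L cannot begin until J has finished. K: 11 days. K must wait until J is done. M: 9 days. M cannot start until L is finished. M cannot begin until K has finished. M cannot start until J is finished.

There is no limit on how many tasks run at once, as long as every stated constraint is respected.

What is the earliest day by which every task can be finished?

31

J waits on its own release at day 1, so it starts at day 1 and finishes at 1 + 1 = day 2.
K waits on J (finishes day 2), so it starts at day 2 and finishes at 2 + 11 = day 13.
L has to wait for K (finishes day 13); J (finishes day 2). The latest of these is day 13, so L runs day 13 to 13 + 1 = day 14.
M has to wait for L (finishes day 14); K (finishes day 13); J (finishes day 2). The latest of these is day 14, so M runs day 14 to 14 + 9 = day 23.
N waits on M (finishes day 23), so it starts at day 23 and finishes at 23 + 8 = day 31.
All tasks are finished once the last one completes. Finish times: J at 2, K at 13, L at 14, M at 23, N at 31. The latest is day 31.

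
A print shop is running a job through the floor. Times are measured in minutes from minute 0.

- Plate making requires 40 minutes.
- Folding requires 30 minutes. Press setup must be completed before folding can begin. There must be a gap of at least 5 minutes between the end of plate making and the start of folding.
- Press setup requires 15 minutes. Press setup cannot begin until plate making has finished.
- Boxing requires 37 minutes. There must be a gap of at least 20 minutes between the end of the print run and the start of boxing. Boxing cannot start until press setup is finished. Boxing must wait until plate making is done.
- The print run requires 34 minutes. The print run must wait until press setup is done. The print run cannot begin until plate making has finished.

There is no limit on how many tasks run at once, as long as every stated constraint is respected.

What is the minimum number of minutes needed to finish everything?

Plate making has no prerequisites, so it starts at minute 0 and finishes at minute 40.
Press setup cannot begin until plate making (finishes minute 40). It runs from minute 40 to 40 + 15 = minute 55.
For folding: press setup (finishes minute 55); plate making (finishes minute 40, plus 5-minute gap → minute 45). Taking the maximum gives a start of minute 55, and it finishes at 55 + 30 = minute 85.
The print run cannot start until press setup (finishes minute 55); plate making (finishes minute 40). The controlling bound is minute 55, so the print run finishes at 55 + 34 = minute 89.
For boxing: the print run (finishes minute 89, plus 20-minute gap → minute 109); press setup (finishes minute 55); plate making (finishes minute 40). Taking the maximum gives a start of minute 109, and it finishes at 109 + 37 = minute 146.
All tasks are finished once the last one completes. Finish times: Plate making at 40, Press setup at 55, The print run at 89, Folding at 85, Boxing at 146. The latest is minute 146.

146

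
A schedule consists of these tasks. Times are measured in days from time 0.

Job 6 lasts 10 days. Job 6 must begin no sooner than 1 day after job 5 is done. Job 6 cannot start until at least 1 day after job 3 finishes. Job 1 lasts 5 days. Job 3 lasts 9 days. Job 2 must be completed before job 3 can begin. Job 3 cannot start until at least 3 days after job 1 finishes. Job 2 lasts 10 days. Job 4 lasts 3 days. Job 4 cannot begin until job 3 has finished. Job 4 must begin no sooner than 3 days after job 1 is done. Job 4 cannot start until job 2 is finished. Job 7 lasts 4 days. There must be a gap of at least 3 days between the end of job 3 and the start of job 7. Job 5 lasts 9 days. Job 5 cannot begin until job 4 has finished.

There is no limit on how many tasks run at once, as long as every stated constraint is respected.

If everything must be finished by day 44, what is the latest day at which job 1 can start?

4

Nothing follows job 6; the deadline of day 44 is its only limit. It must start by 44 − 10 = day 34.
Job 5 must finish before job 6 (must start by day 34, minus 1-day gap → day 33). With a 9-day duration, job 5 must start by 33 − 9 = day 24.
Since job 5 (must start by day 24) depends on it, job 4 must finish by day 24. Backing off its 3-day duration gives a latest start of day 21.
To finish by day 44, job 7 (duration 4) must start no later than day 40.
Job 3 has several dependents: job 4 (must start by day 21); job 6 (must start by day 34, minus 1-day gap → day 33); job 7 (must start by day 40, minus 3-day gap → day 37). The earliest of those limits is day 21, so job 3 must start by 21 − 9 = day 12.
For job 1: job 3 (must start by day 12, minus 3-day gap → day 9); job 4 (must start by day 21, minus 3-day gap → day 18). The most restrictive is day 9; with a 5-day duration, job 1 must start by day 4.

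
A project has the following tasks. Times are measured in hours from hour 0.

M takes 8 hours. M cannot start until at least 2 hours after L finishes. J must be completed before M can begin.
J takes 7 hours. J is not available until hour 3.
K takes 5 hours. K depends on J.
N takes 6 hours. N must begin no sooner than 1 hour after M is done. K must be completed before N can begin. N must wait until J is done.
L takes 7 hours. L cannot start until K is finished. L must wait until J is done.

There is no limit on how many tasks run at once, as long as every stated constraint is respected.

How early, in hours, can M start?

24

J waits on its own release at hour 3, so it starts at hour 3 and finishes at 3 + 7 = hour 10.
K cannot begin until J (finishes hour 10). It runs from hour 10 to 10 + 5 = hour 15.
L needs all of K (finishes hour 15); J (finishes hour 10). That puts its earliest start at hour 15; it finishes at 15 + 7 = hour 22.
M waits on L (finishes hour 22, plus 2-hour gap → hour 24); J (finishes hour 10). The latest of these is hour 24, which is the earliest M can start.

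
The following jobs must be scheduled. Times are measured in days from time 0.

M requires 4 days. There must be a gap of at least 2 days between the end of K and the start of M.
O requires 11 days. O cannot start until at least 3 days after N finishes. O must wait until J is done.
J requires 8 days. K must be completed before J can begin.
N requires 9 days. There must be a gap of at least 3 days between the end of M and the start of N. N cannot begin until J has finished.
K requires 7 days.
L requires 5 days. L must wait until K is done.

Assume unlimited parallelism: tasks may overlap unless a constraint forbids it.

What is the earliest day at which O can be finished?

39

Nothing blocks K, so it runs from day 0 to day 7.
After K (finishes day 7, plus 2-day gap → day 9), M can start at day 9 and finishes at day 13.
After K (finishes day 7), J can start at day 7 and finishes at day 15.
N needs all of M (finishes day 13, plus 3-day gap → day 16); J (finishes day 15). That puts its earliest start at day 16; it finishes at 16 + 9 = day 25.
O needs all of N (finishes day 25, plus 3-day gap → day 28); J (finishes day 15). That puts its earliest start at day 28; it finishes at 28 + 11 = day 39.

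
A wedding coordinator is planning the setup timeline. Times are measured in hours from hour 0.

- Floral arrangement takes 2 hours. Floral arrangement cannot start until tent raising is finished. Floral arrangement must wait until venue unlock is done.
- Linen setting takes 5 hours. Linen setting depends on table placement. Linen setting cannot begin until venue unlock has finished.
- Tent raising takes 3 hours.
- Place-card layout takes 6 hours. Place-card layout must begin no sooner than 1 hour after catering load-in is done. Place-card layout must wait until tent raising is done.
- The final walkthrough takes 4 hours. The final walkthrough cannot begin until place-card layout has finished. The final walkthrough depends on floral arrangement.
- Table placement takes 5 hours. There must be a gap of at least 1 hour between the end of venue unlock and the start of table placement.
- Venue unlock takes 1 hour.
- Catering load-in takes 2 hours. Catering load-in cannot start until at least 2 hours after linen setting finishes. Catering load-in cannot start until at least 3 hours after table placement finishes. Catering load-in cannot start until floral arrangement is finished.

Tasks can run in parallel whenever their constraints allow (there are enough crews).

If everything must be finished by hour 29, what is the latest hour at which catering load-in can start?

16

To finish by hour 29, the final walkthrough (duration 4) must start no later than hour 25.
Since the final walkthrough (must start by hour 25) depends on it, place-card layout must finish by hour 25. Backing off its 6-hour duration gives a latest start of hour 19.
Catering load-in must finish before place-card layout (must start by hour 19, minus 1-hour gap → hour 18). With a 2-hour duration, catering load-in must start by 18 − 2 = hour 16.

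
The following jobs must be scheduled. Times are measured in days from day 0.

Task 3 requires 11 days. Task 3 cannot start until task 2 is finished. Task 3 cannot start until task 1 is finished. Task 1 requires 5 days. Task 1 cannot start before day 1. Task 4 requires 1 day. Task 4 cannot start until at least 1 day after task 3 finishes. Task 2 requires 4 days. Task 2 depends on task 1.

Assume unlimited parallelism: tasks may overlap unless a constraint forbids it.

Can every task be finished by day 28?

Yes

Task 1 waits on its own release at day 1, so it starts at day 1 and finishes at 1 + 5 = day 6.
Task 2 cannot begin until task 1 (finishes day 6). It runs from day 6 to 6 + 4 = day 10.
Task 3 has to wait for task 2 (finishes day 10); task 1 (finishes day 6). The latest of these is day 10, so task 3 runs day 10 to 10 + 11 = day 21.
Task 4 waits on task 3 (finishes day 21, plus 1-day gap → day 22), so it starts at day 22 and finishes at 22 + 1 = day 23.
Every task is finished by day 23, which is no later than the deadline of 28, so the schedule is feasible.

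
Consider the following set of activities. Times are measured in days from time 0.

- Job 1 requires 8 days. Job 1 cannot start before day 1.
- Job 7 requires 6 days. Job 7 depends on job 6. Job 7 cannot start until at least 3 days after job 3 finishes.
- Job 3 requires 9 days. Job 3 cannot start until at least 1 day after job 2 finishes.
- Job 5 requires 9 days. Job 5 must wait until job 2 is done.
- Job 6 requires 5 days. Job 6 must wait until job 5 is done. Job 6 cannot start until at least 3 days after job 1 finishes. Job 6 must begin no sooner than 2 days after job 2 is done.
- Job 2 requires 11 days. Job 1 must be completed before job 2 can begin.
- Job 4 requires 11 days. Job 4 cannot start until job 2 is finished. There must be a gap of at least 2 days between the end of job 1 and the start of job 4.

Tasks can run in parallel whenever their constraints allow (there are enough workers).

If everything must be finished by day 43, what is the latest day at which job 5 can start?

23

Job 7 must finish by day 43; it takes 6 days, so it must start by 43 − 6 = day 37.
Since job 7 (must start by day 37) depends on it, job 6 must finish by day 37. Backing off its 5-day duration gives a latest start of day 32.
Since job 6 (must start by day 32) depends on it, job 5 must finish by day 32. Backing off its 9-day duration gives a latest start of day 23.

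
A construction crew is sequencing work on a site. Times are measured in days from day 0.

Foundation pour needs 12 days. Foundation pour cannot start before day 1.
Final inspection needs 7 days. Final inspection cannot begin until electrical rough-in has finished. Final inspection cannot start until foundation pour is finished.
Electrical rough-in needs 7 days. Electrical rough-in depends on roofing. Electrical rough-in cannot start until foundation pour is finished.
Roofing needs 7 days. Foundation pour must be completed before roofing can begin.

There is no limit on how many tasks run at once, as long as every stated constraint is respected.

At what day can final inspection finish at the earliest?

34

Foundation pour cannot begin until its own release at day 1. It runs from day 1 to 1 + 12 = day 13.
Roofing cannot begin until foundation pour (finishes day 13). It runs from day 13 to 13 + 7 = day 20.
Electrical rough-in cannot start until roofing (finishes day 20); foundation pour (finishes day 13). The controlling bound is day 20, so electrical rough-in finishes at 20 + 7 = day 27.
Final inspection cannot start until electrical rough-in (finishes day 27); foundation pour (finishes day 13). The controlling bound is day 27, so final inspection finishes at 27 + 7 = day 34.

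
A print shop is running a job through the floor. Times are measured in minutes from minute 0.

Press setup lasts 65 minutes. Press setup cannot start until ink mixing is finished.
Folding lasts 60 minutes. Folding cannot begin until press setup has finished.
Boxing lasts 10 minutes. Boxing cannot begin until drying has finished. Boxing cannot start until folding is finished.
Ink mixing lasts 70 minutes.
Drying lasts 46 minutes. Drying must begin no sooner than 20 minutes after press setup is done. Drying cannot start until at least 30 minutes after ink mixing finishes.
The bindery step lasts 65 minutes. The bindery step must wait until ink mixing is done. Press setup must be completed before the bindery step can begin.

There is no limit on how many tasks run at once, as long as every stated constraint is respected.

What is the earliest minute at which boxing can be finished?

211

Nothing blocks ink mixing, so it runs from minute 0 to minute 70.
Press setup cannot begin until ink mixing (finishes minute 70). It runs from minute 70 to 70 + 65 = minute 135.
Folding waits on press setup (finishes minute 135), so it starts at minute 135 and finishes at 135 + 60 = minute 195.
Drying needs all of press setup (finishes minute 135, plus 20-minute gap → minute 155); ink mixing (finishes minute 70, plus 30-minute gap → minute 100). That puts its earliest start at minute 155; it finishes at 155 + 46 = minute 201.
For boxing: drying (finishes minute 201); folding (finishes minute 195). Taking the maximum gives a start of minute 201, and it finishes at 201 + 10 = minute 211.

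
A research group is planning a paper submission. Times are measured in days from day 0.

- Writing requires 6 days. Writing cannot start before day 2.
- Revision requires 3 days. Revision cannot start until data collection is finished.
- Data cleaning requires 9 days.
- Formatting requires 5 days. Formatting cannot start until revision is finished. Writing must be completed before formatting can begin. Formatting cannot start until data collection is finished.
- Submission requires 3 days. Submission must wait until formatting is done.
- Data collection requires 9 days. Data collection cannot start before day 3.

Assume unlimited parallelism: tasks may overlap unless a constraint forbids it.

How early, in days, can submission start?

Writing waits on its own release at day 2, so it starts at day 2 and finishes at 2 + 6 = day 8.
Data collection cannot begin until its own release at day 3. It runs from day 3 to 3 + 9 = day 12.
Revision waits on data collection (finishes day 12), so it starts at day 12 and finishes at 12 + 3 = day 15.
Formatting needs all of revision (finishes day 15); writing (finishes day 8); data collection (finishes day 12). That puts its earliest start at day 15; it finishes at 15 + 5 = day 20.
Submission waits on formatting (finishes day 20), so the earliest it can start is day 20.

20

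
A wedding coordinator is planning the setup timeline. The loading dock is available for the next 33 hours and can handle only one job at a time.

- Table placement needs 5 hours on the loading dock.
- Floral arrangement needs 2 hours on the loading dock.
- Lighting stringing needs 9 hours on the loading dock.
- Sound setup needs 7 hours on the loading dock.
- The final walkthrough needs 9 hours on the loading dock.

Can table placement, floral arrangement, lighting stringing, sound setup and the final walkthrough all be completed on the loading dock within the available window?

Running back to back, the jobs need 5 + 2 + 9 + 7 + 9 = 32 hours on the loading dock.
Since 32 ≤ 33, they fit within the window.

Yes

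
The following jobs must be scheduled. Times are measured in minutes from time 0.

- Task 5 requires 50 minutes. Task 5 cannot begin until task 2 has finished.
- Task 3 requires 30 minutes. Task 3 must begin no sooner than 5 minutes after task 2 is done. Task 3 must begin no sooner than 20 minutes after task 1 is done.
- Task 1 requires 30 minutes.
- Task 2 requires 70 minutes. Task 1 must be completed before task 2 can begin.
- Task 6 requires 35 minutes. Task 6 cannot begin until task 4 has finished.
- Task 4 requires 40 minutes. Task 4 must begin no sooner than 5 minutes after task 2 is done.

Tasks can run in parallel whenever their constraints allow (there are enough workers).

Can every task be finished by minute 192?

Yes

Task 1 can start immediately at minute 0; it finishes at minute 30.
Task 2 waits on task 1 (finishes minute 30), so it starts at minute 30 and finishes at 30 + 70 = minute 100.
Task 5 cannot begin until task 2 (finishes minute 100). It runs from minute 100 to 100 + 50 = minute 150.
Task 4 waits on task 2 (finishes minute 100, plus 5-minute gap → minute 105), so it starts at minute 105 and finishes at 105 + 40 = minute 145.
Task 6 cannot begin until task 4 (finishes minute 145). It runs from minute 145 to 145 + 35 = minute 180.
Task 3 has to wait for task 2 (finishes minute 100, plus 5-minute gap → minute 105); task 1 (finishes minute 30, plus 20-minute gap → minute 50). The latest of these is minute 105, so task 3 runs minute 105 to 105 + 30 = minute 135.
Every task is finished by minute 180, which is no later than the deadline of 192, so the schedule is feasible.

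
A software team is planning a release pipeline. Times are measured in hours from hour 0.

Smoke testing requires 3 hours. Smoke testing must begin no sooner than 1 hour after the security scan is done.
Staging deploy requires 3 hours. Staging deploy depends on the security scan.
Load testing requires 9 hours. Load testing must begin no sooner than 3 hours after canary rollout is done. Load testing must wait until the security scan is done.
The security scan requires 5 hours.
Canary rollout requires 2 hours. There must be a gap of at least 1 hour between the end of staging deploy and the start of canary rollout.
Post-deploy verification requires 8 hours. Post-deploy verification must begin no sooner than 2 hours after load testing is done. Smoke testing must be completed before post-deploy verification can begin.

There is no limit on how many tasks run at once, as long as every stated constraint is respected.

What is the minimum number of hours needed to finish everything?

The security scan has no prerequisites, so it starts at hour 0 and finishes at hour 5.
After the security scan (finishes hour 5, plus 1-hour gap → hour 6), smoke testing can start at hour 6 and finishes at hour 9.
Staging deploy cannot begin until the security scan (finishes hour 5). It runs from hour 5 to 5 + 3 = hour 8.
After staging deploy (finishes hour 8, plus 1-hour gap → hour 9), canary rollout can start at hour 9 and finishes at hour 11.
Load testing cannot start until canary rollout (finishes hour 11, plus 3-hour gap → hour 14); the security scan (finishes hour 5). The controlling bound is hour 14, so load testing finishes at 14 + 9 = hour 23.
Post-deploy verification has to wait for load testing (finishes hour 23, plus 2-hour gap → hour 25); smoke testing (finishes hour 9). The latest of these is hour 25, so post-deploy verification runs hour 25 to 25 + 8 = hour 33.
All tasks are finished once the last one completes. Finish times: The security scan at 5, Staging deploy at 8, Smoke testing at 9, Canary rollout at 11, Load testing at 23, Post-deploy verification at 33. The latest is hour 33.

33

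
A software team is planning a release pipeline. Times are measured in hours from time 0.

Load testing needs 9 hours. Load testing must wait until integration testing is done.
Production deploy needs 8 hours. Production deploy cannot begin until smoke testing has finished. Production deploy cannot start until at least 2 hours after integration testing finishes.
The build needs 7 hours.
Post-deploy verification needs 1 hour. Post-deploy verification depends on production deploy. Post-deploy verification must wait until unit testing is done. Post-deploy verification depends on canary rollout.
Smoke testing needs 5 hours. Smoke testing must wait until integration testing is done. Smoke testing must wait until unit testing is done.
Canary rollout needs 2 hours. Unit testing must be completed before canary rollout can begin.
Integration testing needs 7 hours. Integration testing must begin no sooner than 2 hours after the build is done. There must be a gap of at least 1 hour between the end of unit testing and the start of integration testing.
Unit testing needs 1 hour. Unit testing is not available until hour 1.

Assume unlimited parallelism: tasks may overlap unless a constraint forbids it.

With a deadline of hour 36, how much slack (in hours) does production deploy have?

6

After its own release at hour 1, unit testing can start at hour 1 and finishes at hour 2.
The build can start immediately at hour 0; it finishes at hour 7.
Integration testing has to wait for the build (finishes hour 7, plus 2-hour gap → hour 9); unit testing (finishes hour 2, plus 1-hour gap → hour 3). The latest of these is hour 9, so integration testing runs hour 9 to 9 + 7 = hour 16.
Smoke testing needs all of integration testing (finishes hour 16); unit testing (finishes hour 2). That puts its earliest start at hour 16; it finishes at 16 + 5 = hour 21.
Production deploy needs all of smoke testing (finishes hour 21); integration testing (finishes hour 16, plus 2-hour gap → hour 18). That puts its earliest start at hour 21; it finishes at 21 + 8 = hour 29.

Working backward from the deadline:
Post-deploy verification has no dependents, so it just needs to finish by hour 36. Starting by 36 − 1 = hour 35 achieves that.
Production deploy has to be done before post-deploy verification (must start by hour 35). That means finishing by hour 35, i.e. starting by 35 − 8 = hour 27.
So production deploy can start as early as hour 21 and as late as hour 27, giving 27 − 21 = 6 hours of slack.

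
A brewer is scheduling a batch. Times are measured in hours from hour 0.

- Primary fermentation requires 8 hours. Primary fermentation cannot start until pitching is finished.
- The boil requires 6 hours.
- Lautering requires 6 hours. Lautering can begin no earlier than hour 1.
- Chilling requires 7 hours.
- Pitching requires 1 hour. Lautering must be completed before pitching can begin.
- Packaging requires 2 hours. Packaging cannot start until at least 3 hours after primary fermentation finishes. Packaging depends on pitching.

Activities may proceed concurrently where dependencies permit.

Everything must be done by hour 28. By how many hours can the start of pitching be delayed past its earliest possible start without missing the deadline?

7

Lautering waits on its own release at hour 1, so it starts at hour 1 and finishes at 1 + 6 = hour 7.
Pitching cannot begin until lautering (finishes hour 7). It runs from hour 7 to 7 + 1 = hour 8.

Working backward from the deadline:
Packaging has no dependents, so it just needs to finish by hour 28. Starting by 28 − 2 = hour 26 achieves that.
Primary fermentation has to be done before packaging (must start by hour 26, minus 3-hour gap → hour 23). That means finishing by hour 23, i.e. starting by 23 − 8 = hour 15.
Pitching feeds primary fermentation (must start by hour 15); packaging (must start by hour 26). Taking the minimum, pitching must finish by hour 15 and start by 15 − 1 = hour 14.
So pitching can start as early as hour 7 and as late as hour 14, giving 14 − 7 = 7 hours of slack.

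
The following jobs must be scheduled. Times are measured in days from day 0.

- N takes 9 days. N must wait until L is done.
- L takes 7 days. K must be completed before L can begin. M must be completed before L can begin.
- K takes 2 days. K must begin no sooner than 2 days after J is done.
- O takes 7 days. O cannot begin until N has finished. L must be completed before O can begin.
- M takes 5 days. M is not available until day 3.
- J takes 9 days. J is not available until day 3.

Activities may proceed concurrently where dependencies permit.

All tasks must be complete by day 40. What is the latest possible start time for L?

17

O has no dependents, so it just needs to finish by day 40. Starting by 40 − 7 = day 33 achieves that.
N has to be done before O (must start by day 33). That means finishing by day 33, i.e. starting by 33 − 9 = day 24.
L has several dependents: N (must start by day 24); O (must start by day 33). The earliest of those limits is day 24, so L must start by 24 − 7 = day 17.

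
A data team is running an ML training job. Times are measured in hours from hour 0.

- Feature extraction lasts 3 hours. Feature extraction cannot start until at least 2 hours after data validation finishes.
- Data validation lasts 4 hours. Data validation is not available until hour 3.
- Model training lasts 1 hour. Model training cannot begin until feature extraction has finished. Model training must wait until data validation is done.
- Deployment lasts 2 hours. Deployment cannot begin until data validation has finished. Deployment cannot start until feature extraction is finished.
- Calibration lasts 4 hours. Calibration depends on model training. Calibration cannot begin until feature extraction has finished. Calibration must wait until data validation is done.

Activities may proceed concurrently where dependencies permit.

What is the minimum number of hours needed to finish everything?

After its own release at hour 3, data validation can start at hour 3 and finishes at hour 7.
After data validation (finishes hour 7, plus 2-hour gap → hour 9), feature extraction can start at hour 9 and finishes at hour 12.
Deployment needs all of data validation (finishes hour 7); feature extraction (finishes hour 12). That puts its earliest start at hour 12; it finishes at 12 + 2 = hour 14.
Model training cannot start until feature extraction (finishes hour 12); data validation (finishes hour 7). The controlling bound is hour 12, so model training finishes at 12 + 1 = hour 13.
Calibration cannot start until model training (finishes hour 13); feature extraction (finishes hour 12); data validation (finishes hour 7). The controlling bound is hour 13, so calibration finishes at 13 + 4 = hour 17.
All tasks are finished once the last one completes. Finish times: Data validation at 7, Feature extraction at 12, Model training at 13, Calibration at 17, Deployment at 14. The latest is hour 17.

17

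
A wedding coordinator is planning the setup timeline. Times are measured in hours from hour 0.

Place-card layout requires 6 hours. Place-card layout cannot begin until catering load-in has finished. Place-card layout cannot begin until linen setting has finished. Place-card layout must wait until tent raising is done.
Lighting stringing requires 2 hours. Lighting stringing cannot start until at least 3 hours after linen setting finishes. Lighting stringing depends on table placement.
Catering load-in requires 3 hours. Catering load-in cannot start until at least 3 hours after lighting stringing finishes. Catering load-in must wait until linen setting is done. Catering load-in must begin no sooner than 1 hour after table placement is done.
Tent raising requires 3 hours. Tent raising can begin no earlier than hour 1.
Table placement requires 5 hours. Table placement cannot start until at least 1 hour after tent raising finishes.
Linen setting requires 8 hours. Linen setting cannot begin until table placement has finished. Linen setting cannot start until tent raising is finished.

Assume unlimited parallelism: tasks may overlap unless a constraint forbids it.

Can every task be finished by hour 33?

No

Tent raising cannot begin until its own release at hour 1. It runs from hour 1 to 1 + 3 = hour 4.
Table placement waits on tent raising (finishes hour 4, plus 1-hour gap → hour 5), so it starts at hour 5 and finishes at 5 + 5 = hour 10.
Linen setting has to wait for table placement (finishes hour 10); tent raising (finishes hour 4). The latest of these is hour 10, so linen setting runs hour 10 to 10 + 8 = hour 18.
Lighting stringing cannot start until linen setting (finishes hour 18, plus 3-hour gap → hour 21); table placement (finishes hour 10). The controlling bound is hour 21, so lighting stringing finishes at 21 + 2 = hour 23.
For catering load-in: lighting stringing (finishes hour 23, plus 3-hour gap → hour 26); linen setting (finishes hour 18); table placement (finishes hour 10, plus 1-hour gap → hour 11). Taking the maximum gives a start of hour 26, and it finishes at 26 + 3 = hour 29.
Place-card layout cannot start until catering load-in (finishes hour 29); linen setting (finishes hour 18); tent raising (finishes hour 4). The controlling bound is hour 29, so place-card layout finishes at 29 + 6 = hour 35.
The earliest everything can be done is hour 35, which is after the deadline of 33, so it is not possible.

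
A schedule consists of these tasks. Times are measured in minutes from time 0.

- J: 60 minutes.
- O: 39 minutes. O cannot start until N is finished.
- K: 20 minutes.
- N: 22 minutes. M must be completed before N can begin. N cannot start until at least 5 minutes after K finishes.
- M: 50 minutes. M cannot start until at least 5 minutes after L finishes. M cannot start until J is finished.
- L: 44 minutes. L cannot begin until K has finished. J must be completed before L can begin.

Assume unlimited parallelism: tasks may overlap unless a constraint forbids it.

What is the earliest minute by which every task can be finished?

220

K can start immediately at minute 0; it finishes at minute 20.
Nothing blocks J, so it runs from minute 0 to minute 60.
L needs all of K (finishes minute 20); J (finishes minute 60). That puts its earliest start at minute 60; it finishes at 60 + 44 = minute 104.
For M: L (finishes minute 104, plus 5-minute gap → minute 109); J (finishes minute 60). Taking the maximum gives a start of minute 109, and it finishes at 109 + 50 = minute 159.
N has to wait for M (finishes minute 159); K (finishes minute 20, plus 5-minute gap → minute 25). The latest of these is minute 159, so N runs minute 159 to 159 + 22 = minute 181.
O waits on N (finishes minute 181), so it starts at minute 181 and finishes at 181 + 39 = minute 220.
All tasks are finished once the last one completes. Finish times: J at 60, K at 20, L at 104, M at 159, N at 181, O at 220. The latest is minute 220.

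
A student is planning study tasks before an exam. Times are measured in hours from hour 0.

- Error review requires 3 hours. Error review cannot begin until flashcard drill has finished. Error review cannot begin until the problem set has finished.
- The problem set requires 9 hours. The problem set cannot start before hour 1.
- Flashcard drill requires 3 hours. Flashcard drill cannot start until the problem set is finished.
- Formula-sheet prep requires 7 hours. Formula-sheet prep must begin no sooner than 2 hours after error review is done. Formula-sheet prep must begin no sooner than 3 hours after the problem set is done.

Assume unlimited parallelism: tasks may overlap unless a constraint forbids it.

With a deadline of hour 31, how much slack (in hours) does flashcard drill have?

6

The problem set waits on its own release at hour 1, so it starts at hour 1 and finishes at 1 + 9 = hour 10.
Flashcard drill waits on the problem set (finishes hour 10), so it starts at hour 10 and finishes at 10 + 3 = hour 13.

Working backward from the deadline:
Nothing follows formula-sheet prep; the deadline of hour 31 is its only limit. It must start by 31 − 7 = hour 24.
Error review has to be done before formula-sheet prep (must start by hour 24, minus 2-hour gap → hour 22). That means finishing by hour 22, i.e. starting by 22 − 3 = hour 19.
Flashcard drill feeds into error review (must start by hour 19); so flashcard drill must finish by hour 19 and therefore start by hour 16.
So flashcard drill can start as early as hour 10 and as late as hour 16, giving 16 − 10 = 6 hours of slack.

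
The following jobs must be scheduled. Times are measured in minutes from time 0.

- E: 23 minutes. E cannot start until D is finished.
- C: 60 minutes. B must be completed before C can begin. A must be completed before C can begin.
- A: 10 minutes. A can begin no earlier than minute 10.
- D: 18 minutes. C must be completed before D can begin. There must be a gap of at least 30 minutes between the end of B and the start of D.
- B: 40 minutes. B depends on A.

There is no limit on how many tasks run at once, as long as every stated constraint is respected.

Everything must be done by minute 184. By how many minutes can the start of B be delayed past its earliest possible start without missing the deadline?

23

A cannot begin until its own release at minute 10. It runs from minute 10 to 10 + 10 = minute 20.
After A (finishes minute 20), B can start at minute 20 and finishes at minute 60.

Working backward from the deadline:
E must finish by minute 184; it takes 23 minutes, so it must start by 184 − 23 = minute 161.
Since E (must start by minute 161) depends on it, D must finish by minute 161. Backing off its 18-minute duration gives a latest start of minute 143.
C must finish before D (must start by minute 143). With a 60-minute duration, C must start by 143 − 60 = minute 83.
B feeds C (must start by minute 83); D (must start by minute 143, minus 30-minute gap → minute 113). Taking the minimum, B must finish by minute 83 and start by 83 − 40 = minute 43.
So B can start as early as minute 20 and as late as minute 43, giving 43 − 20 = 23 minutes of slack.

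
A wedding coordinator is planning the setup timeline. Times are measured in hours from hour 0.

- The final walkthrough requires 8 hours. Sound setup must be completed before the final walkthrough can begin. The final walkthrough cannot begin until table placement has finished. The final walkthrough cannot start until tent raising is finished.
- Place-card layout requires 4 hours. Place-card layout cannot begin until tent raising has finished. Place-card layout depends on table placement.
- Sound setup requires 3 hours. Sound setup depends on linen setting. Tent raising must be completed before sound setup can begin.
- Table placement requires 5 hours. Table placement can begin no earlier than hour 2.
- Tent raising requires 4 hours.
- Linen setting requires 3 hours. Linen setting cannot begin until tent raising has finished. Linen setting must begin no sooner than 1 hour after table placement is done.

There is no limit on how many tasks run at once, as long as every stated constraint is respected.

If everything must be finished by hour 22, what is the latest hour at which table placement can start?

2

To finish by hour 22, the final walkthrough (duration 8) must start no later than hour 14.
Sound setup has to be done before the final walkthrough (must start by hour 14). That means finishing by hour 14, i.e. starting by 14 − 3 = hour 11.
Linen setting has to be done before sound setup (must start by hour 11). That means finishing by hour 11, i.e. starting by 11 − 3 = hour 8.
To finish by hour 22, place-card layout (duration 4) must start no later than hour 18.
Table placement has several dependents: linen setting (must start by hour 8, minus 1-hour gap → hour 7); place-card layout (must start by hour 18); the final walkthrough (must start by hour 14). The earliest of those limits is hour 7, so table placement must start by 7 − 5 = hour 2.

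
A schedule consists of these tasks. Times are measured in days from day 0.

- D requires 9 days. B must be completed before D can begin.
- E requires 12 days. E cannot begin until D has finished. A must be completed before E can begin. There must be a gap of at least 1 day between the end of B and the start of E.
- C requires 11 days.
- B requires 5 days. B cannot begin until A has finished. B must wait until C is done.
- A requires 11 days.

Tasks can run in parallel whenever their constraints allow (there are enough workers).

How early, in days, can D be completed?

C has no prerequisites, so it starts at day 0 and finishes at day 11.
A can start immediately at day 0; it finishes at day 11.
For B: A (finishes day 11); C (finishes day 11). Taking the maximum gives a start of day 11, and it finishes at 11 + 5 = day 16.
D waits on B (finishes day 16), so it starts at day 16 and finishes at 16 + 9 = day 25.

25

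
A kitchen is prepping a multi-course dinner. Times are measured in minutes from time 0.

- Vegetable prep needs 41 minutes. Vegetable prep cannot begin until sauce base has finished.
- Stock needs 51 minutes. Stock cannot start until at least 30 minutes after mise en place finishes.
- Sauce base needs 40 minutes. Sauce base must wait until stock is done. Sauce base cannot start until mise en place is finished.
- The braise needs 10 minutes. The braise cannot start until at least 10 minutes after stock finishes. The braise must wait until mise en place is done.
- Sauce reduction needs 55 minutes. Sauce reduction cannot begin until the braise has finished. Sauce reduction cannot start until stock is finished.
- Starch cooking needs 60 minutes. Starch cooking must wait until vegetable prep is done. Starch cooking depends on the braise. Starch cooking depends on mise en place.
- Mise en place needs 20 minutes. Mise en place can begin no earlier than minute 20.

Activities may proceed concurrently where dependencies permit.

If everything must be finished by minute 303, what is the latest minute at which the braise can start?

233

Starch cooking has no dependents, so it just needs to finish by minute 303. Starting by 303 − 60 = minute 243 achieves that.
Nothing follows sauce reduction; the deadline of minute 303 is its only limit. It must start by 303 − 55 = minute 248.
The braise must finish in time for sauce reduction (must start by minute 248); starch cooking (must start by minute 243). The tightest is minute 243, so the braise must start by 243 − 10 = minute 233.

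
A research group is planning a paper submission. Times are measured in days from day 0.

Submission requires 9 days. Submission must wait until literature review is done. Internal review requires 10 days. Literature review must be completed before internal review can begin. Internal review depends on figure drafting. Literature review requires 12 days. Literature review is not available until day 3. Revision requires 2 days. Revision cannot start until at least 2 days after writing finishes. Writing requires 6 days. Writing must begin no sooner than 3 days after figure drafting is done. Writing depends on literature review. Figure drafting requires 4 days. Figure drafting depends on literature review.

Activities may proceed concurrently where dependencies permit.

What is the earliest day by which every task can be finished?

32

After its own release at day 3, literature review can start at day 3 and finishes at day 15.
Submission waits on literature review (finishes day 15), so it starts at day 15 and finishes at 15 + 9 = day 24.
After literature review (finishes day 15), figure drafting can start at day 15 and finishes at day 19.
Internal review needs all of literature review (finishes day 15); figure drafting (finishes day 19). That puts its earliest start at day 19; it finishes at 19 + 10 = day 29.
Writing has to wait for figure drafting (finishes day 19, plus 3-day gap → day 22); literature review (finishes day 15). The latest of these is day 22, so writing runs day 22 to 22 + 6 = day 28.
Revision waits on writing (finishes day 28, plus 2-day gap → day 30), so it starts at day 30 and finishes at 30 + 2 = day 32.
All tasks are finished once the last one completes. Finish times: Literature review at 15, Figure drafting at 19, Writing at 28, Internal review at 29, Revision at 32, Submission at 24. The latest is day 32.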